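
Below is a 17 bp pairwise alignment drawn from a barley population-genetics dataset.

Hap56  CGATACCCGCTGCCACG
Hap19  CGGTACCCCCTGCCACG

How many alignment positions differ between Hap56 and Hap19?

Differing sites — 3:A/G; 9:G/C.
That gives 2 mismatches out of 17 aligned sites, so the Hamming distance is 2.

2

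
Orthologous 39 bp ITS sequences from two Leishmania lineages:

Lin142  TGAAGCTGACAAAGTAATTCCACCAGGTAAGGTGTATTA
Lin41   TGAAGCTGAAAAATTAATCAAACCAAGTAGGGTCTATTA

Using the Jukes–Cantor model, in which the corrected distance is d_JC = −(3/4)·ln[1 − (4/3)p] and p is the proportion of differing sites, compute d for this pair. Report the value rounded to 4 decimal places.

Mismatches occur at site 10 (C↔A), site 14 (G↔T), site 19 (T↔C), site 20 (C↔A), site 21 (C↔A), site 26 (G↔A), site 30 (A↔G), site 34 (G↔C).
p = 8/39 = 0.205128.
d = −0.75 · ln(1 − (4/3)·0.205128) = −0.75 · ln(0.726496) = −0.75 · (-0.319522) = 0.2396.

0.2396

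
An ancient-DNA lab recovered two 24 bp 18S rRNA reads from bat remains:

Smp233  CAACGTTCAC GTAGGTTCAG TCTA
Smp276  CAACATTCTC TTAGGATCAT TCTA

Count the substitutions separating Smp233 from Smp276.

Differing sites — 5:G/A; 9:A/T; 11:G/T; 16:T/A; 20:G/T.
That gives 5 mismatches out of 24 aligned sites, so the Hamming distance is 5.

5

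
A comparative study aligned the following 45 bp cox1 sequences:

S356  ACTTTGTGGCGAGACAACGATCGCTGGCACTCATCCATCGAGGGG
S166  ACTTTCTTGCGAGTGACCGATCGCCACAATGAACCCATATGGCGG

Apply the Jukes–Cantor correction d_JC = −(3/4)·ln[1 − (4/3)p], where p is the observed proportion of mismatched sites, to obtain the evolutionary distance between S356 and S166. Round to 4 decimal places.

Differing sites — 6:G/C; 8:G/T; 14:A/T; 15:C/G; 17:A/C; 25:T/C; 26:G/A; 27:G/C; 28:C/A; 30:C/T; 31:T/G; 32:C/A; 34:T/C; 39:C/A; 40:G/T; 41:A/G; 43:G/C.
p = 17/45 = 0.377778.
d = −0.75 · ln(1 − (4/3)·0.377778) = −0.75 · ln(0.496296) = −0.75 · (-0.700583) = 0.5254.

0.5254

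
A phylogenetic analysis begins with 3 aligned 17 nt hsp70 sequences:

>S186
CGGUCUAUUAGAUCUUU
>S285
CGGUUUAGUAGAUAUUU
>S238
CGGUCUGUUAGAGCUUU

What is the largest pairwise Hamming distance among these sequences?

Pairwise Hamming distances:
  S186 vs S285: 3
  S186 vs S238: 2
  S285 vs S238: 5
The largest is 5, between S285 and S238.

5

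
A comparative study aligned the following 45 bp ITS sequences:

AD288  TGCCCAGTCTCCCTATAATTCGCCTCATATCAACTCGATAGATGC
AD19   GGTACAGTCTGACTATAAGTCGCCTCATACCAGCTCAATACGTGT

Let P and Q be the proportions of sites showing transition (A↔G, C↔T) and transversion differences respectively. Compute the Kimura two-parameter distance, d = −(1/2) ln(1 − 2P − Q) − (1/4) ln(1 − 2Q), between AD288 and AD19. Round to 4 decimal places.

0.3330

Mismatches occur at site 1 (T→G, transversion), site 3 (C→T, transition), site 4 (C→A, transversion), site 11 (C→G, transversion), site 12 (C→A, transversion), site 19 (T→G, transversion), site 30 (T→C, transition), site 33 (A→G, transition), site 37 (G→A, transition), site 41 (G→C, transversion), site 42 (A→G, transition), site 45 (C→T, transition).
Of the 12 differences, 6 transitions and 6 transversions over 45 sites: P = 6/45 = 0.133333, Q = 6/45 = 0.133333.
d = −0.5·ln(0.600001) − 0.25·ln(0.733334) = −0.5·(-0.510824) − 0.25·(-0.310154) = 0.3330.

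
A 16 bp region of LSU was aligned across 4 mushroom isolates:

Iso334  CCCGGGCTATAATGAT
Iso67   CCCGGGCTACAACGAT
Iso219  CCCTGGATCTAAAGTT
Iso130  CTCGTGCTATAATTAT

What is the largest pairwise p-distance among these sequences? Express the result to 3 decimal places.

Pairwise Hamming distances:
  Iso334 vs Iso67: 2
  Iso334 vs Iso219: 5
  Iso334 vs Iso130: 3
  Iso67 vs Iso219: 6
  Iso67 vs Iso130: 5
  Iso219 vs Iso130: 8
The largest is 8 mismatches, between Iso219 and Iso130; p = 8/16 = 0.500.

0.500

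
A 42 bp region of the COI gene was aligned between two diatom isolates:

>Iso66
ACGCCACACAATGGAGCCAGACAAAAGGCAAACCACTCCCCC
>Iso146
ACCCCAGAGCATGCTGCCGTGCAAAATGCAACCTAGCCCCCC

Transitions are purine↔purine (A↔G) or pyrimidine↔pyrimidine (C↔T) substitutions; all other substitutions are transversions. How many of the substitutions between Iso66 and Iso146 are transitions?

Mismatches occur at site 3 (G/C, transversion), site 7 (C/G, transversion), site 9 (C/G, transversion), site 10 (A/C, transversion), site 14 (G/C, transversion), site 15 (A/T, transversion), site 19 (A/G, transition), site 20 (G/T, transversion), site 21 (A/G, transition), site 27 (G/T, transversion), site 32 (A/C, transversion), site 34 (C/T, transition), site 36 (C/G, transversion), site 37 (T/C, transition).
Of the 14 differences, 4 transitions and 10 transversions, so the answer is 4.

4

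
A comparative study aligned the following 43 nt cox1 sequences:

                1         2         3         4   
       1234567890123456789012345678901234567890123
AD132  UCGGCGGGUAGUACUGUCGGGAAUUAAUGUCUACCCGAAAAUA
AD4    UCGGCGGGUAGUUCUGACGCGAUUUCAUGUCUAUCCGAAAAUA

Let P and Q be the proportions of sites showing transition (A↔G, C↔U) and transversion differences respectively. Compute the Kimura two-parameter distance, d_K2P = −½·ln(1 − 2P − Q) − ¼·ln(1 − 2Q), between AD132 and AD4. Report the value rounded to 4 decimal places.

The sequences differ at positions 13 (A/U, transversion), 17 (U/A, transversion), 20 (G/C, transversion), 23 (A/U, transversion), 26 (A/C, transversion), 34 (C/U, transition).
Of the 6 differences, 1 transition and 5 transversions over 43 sites: P = 1/43 = 0.023256, Q = 5/43 = 0.116279.
d = −0.5·ln(0.837209) − 0.25·ln(0.767442) = −0.5·(-0.177682) − 0.25·(-0.264692) = 0.1550.

0.1550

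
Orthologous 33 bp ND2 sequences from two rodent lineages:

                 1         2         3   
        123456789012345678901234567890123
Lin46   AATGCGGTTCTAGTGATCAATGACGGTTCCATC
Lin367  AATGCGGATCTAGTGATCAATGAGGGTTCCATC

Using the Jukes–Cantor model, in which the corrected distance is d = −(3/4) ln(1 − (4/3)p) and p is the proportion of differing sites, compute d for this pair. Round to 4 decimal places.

Mismatches occur at site 8 (T/A), site 24 (C/G).
p = 2/33 = 0.060606.
d = −0.75 · ln(1 − (4/3)·0.060606) = −0.75 · ln(0.919192) = −0.75 · (-0.084260) = 0.0632.

0.0632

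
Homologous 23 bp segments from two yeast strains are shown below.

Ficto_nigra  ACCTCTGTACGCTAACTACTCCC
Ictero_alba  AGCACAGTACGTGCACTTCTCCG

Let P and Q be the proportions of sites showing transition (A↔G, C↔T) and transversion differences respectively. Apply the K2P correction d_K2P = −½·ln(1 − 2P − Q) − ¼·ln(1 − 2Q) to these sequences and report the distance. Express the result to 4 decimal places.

0.4828

Mismatches occur at site 2 (C→G, transversion), site 4 (T→A, transversion), site 6 (T→A, transversion), site 12 (C→T, transition), site 13 (T→G, transversion), site 14 (A→C, transversion), site 18 (A→T, transversion), site 23 (C→G, transversion).
Of the 8 differences, 1 transition and 7 transversions over 23 sites: P = 1/23 = 0.043478, Q = 7/23 = 0.304348.
d = −0.5·ln(0.608696) − 0.25·ln(0.391304) = −0.5·(-0.496436) − 0.25·(-0.938271) = 0.4828.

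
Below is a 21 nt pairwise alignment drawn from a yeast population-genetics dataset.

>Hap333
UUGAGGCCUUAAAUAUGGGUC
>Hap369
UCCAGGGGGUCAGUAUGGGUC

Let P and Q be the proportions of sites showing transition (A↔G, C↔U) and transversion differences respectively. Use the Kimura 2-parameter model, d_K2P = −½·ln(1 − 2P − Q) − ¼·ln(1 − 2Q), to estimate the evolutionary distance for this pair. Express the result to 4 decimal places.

0.4415

The sequences differ at positions 2 (U/C, transition), 3 (G/C, transversion), 7 (C/G, transversion), 8 (C/G, transversion), 9 (U/G, transversion), 11 (A/C, transversion), 13 (A/G, transition).
Of the 7 differences, 2 transitions and 5 transversions over 21 sites: P = 2/21 = 0.095238, Q = 5/21 = 0.238095.
d = −0.5·ln(0.571429) − 0.25·ln(0.523810) = −0.5·(-0.559615) − 0.25·(-0.646626) = 0.4415.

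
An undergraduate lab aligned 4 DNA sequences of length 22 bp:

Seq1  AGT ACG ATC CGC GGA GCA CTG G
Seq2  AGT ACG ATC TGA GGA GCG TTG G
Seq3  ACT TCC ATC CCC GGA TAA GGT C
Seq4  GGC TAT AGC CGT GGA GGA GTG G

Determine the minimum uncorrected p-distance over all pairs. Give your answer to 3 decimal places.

Pairwise Hamming distances:
  Seq1 vs Seq2: 4
  Seq1 vs Seq3: 10
  Seq1 vs Seq4: 9
  Seq2 vs Seq3: 13
  Seq2 vs Seq4: 11
  Seq3 vs Seq4: 13
The smallest is 4 mismatches, between Seq1 and Seq2; p = 4/22 = 0.182.

0.182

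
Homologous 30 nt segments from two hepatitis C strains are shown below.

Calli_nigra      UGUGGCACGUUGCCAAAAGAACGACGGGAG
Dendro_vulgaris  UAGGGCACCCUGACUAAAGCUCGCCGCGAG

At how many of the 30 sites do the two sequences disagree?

Mismatches occur at site 2 (G/A), site 3 (U/G), site 9 (G/C), site 10 (U/C), site 13 (C/A), site 15 (A/U), site 20 (A/C), site 21 (A/U), site 24 (A/C), site 27 (G/C).
That gives 10 mismatches out of 30 aligned sites, so the Hamming distance is 10.

10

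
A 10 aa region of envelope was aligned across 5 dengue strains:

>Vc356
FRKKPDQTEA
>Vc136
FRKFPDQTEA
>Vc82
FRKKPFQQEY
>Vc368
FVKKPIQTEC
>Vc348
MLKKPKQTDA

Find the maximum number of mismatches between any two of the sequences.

6

Pairwise Hamming distances:
  Vc356 vs Vc136: 1
  Vc356 vs Vc82: 3
  Vc356 vs Vc368: 3
  Vc356 vs Vc348: 4
  Vc136 vs Vc82: 4
  Vc136 vs Vc368: 4
  Vc136 vs Vc348: 5
  Vc82 vs Vc368: 4
  Vc82 vs Vc348: 6
  Vc368 vs Vc348: 5
The largest is 6, between Vc82 and Vc348.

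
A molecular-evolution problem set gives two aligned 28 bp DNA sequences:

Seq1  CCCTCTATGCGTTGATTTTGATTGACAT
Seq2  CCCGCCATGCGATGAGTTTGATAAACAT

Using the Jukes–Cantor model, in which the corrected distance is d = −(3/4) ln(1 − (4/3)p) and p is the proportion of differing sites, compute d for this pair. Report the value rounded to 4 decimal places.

The sequences differ at positions 4 (T/G), 6 (T/C), 12 (T/A), 16 (T/G), 23 (T/A), 24 (G/A).
p = 6/28 = 0.214286.
d = −0.75 · ln(1 − (4/3)·0.214286) = −0.75 · ln(0.714285) = −0.75 · (-0.336473) = 0.2524.

0.2524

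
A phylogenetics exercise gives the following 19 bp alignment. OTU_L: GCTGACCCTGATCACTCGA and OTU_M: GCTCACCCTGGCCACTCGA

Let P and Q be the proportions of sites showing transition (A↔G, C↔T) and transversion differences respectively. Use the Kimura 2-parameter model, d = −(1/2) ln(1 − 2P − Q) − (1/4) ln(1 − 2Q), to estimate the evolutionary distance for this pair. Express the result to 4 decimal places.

Mismatches occur at site 4 (G→C, transversion), site 11 (A→G, transition), site 12 (T→C, transition).
Of the 3 differences, 2 transitions and 1 transversion over 19 sites: P = 2/19 = 0.105263, Q = 1/19 = 0.052632.
d = −0.5·ln(0.736842) − 0.25·ln(0.894736) = −0.5·(-0.305382) − 0.25·(-0.111227) = 0.1805.

0.1805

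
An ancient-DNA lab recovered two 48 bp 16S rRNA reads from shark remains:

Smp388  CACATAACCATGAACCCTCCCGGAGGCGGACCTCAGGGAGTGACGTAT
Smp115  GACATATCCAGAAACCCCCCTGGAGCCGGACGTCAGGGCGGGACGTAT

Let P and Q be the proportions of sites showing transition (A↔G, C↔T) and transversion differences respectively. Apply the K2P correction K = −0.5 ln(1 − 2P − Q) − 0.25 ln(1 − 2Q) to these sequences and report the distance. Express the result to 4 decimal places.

The sequences differ at positions 1 (C/G, transversion), 7 (A/T, transversion), 11 (T/G, transversion), 12 (G/A, transition), 18 (T/C, transition), 21 (C/T, transition), 26 (G/C, transversion), 32 (C/G, transversion), 39 (A/C, transversion), 41 (T/G, transversion).
Of the 10 differences, 3 transitions and 7 transversions over 48 sites: P = 3/48 = 0.062500, Q = 7/48 = 0.145833.
d = −0.5·ln(0.729167) − 0.25·ln(0.708334) = −0.5·(-0.315852) − 0.25·(-0.344840) = 0.2441.

0.2441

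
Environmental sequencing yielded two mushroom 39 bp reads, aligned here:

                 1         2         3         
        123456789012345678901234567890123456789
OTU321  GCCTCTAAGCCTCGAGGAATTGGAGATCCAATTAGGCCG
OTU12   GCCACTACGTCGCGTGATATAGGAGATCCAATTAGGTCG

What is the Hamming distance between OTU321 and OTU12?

Differing sites — 4:T/A; 8:A/C; 10:C/T; 12:T/G; 15:A/T; 17:G/A; 18:A/T; 21:T/A; 37:C/T.
That gives 9 mismatches out of 39 aligned sites, so the Hamming distance is 9.

9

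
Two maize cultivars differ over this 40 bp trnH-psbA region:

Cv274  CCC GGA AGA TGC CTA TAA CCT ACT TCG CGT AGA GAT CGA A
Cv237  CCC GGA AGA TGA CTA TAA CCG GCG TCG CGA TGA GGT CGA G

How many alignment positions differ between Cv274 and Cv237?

Mismatches occur at site 12 (C↔A), site 21 (T↔G), site 22 (A↔G), site 24 (T↔G), site 30 (T↔A), site 31 (A↔T), site 35 (A↔G), site 40 (A↔G).
That gives 8 mismatches out of 40 aligned sites, so the Hamming distance is 8.

8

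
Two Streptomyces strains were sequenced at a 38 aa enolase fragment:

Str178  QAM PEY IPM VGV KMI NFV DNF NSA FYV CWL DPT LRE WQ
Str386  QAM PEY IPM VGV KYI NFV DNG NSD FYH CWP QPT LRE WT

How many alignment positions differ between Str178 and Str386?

7

Differing sites — 14:M/Y; 21:F/G; 24:A/D; 27:V/H; 30:L/P; 31:D/Q; 38:Q/T.
That gives 7 mismatches out of 38 aligned sites, so the Hamming distance is 7.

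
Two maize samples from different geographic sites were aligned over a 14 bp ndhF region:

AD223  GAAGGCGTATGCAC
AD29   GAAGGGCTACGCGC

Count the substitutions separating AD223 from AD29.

4

Differing sites — 6:C/G; 7:G/C; 10:T/C; 13:A/G.
That gives 4 mismatches out of 14 aligned sites, so the Hamming distance is 4.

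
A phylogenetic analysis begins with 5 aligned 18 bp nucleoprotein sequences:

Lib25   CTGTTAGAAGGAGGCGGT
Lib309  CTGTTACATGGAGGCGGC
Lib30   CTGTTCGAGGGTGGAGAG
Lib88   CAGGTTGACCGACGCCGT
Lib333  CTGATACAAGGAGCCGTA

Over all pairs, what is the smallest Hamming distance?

Pairwise Hamming distances:
  Lib25 vs Lib309: 3
  Lib25 vs Lib30: 6
  Lib25 vs Lib88: 7
  Lib25 vs Lib333: 5
  Lib309 vs Lib30: 7
  Lib309 vs Lib88: 9
  Lib309 vs Lib333: 5
  Lib30 vs Lib88: 11
  Lib30 vs Lib333: 9
  Lib88 vs Lib333: 11
The smallest is 3, between Lib25 and Lib309.

3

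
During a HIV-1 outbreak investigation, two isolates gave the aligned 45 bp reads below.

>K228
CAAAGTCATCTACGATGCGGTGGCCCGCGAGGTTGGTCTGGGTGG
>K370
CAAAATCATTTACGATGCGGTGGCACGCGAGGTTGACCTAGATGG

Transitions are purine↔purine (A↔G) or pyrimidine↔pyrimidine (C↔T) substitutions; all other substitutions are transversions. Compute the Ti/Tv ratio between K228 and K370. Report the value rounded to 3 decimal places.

Differing sites — 5:G/A (Ti); 10:C/T (Ti); 25:C/A (Tv); 36:G/A (Ti); 37:T/C (Ti); 40:G/A (Ti); 42:G/A (Ti).
Of the 7 differences, 6 transitions and 1 transversion, so Ti/Tv = 6/1 = 6.000.

6.000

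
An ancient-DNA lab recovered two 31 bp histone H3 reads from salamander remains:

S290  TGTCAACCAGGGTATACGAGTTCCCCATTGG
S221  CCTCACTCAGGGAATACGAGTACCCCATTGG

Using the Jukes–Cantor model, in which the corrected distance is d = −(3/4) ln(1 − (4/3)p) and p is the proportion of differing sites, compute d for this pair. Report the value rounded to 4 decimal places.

The sequences differ at positions 1 (T/C), 2 (G/C), 6 (A/C), 7 (C/T), 13 (T/A), 22 (T/A).
p = 6/31 = 0.193548.
d = −0.75 · ln(1 − (4/3)·0.193548) = −0.75 · ln(0.741936) = −0.75 · (-0.298492) = 0.2239.

0.2239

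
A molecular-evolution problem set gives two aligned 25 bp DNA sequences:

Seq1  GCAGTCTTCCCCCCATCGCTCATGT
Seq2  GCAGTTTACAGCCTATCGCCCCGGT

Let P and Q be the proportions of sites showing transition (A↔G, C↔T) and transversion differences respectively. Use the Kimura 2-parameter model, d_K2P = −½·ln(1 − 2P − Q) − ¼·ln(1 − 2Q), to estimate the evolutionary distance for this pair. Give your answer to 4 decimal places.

The sequences differ at positions 6 (C/T, transition), 8 (T/A, transversion), 10 (C/A, transversion), 11 (C/G, transversion), 14 (C/T, transition), 20 (T/C, transition), 22 (A/C, transversion), 23 (T/G, transversion).
Of the 8 differences, 3 transitions and 5 transversions over 25 sites: P = 3/25 = 0.120000, Q = 5/25 = 0.200000.
d = −0.5·ln(0.560000) − 0.25·ln(0.600000) = −0.5·(-0.579818) − 0.25·(-0.510826) = 0.4176.

0.4176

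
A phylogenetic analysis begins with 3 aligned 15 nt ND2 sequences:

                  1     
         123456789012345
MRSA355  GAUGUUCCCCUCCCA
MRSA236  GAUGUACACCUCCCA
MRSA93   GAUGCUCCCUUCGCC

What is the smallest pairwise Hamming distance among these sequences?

2

Pairwise Hamming distances:
  MRSA355 vs MRSA236: 2
  MRSA355 vs MRSA93: 4
  MRSA236 vs MRSA93: 6
The smallest is 2, between MRSA355 and MRSA236.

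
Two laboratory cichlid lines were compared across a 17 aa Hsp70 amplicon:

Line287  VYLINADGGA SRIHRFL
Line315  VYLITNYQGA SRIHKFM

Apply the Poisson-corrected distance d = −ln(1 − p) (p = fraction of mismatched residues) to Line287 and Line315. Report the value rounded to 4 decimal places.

Mismatches occur at site 5 (N→T), site 6 (A→N), site 7 (D→Y), site 8 (G→Q), site 15 (R→K), site 17 (L→M).
p = 6/17 = 0.352941.
d = −ln(1 − 0.352941) = −ln(0.647059) = 0.4353.

0.4353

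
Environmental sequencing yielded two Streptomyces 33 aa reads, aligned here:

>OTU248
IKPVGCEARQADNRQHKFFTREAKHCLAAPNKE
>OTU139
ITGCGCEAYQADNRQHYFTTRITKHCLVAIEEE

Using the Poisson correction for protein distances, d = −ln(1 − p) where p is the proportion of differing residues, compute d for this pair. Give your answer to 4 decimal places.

Differing sites — 2:K/T; 3:P/G; 4:V/C; 9:R/Y; 17:K/Y; 19:F/T; 22:E/I; 23:A/T; 28:A/V; 30:P/I; 31:N/E; 32:K/E.
p = 12/33 = 0.363636.
d = −ln(1 − 0.363636) = −ln(0.636364) = 0.4520.

0.4520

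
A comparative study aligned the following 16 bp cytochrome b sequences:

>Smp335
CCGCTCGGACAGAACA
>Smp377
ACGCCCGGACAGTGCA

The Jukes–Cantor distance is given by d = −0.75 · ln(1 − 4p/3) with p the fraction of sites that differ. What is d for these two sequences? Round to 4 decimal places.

Mismatches occur at site 1 (C/A), site 5 (T/C), site 13 (A/T), site 14 (A/G).
p = 4/16 = 0.250000.
d = −0.75 · ln(1 − (4/3)·0.250000) = −0.75 · ln(0.666667) = −0.75 · (-0.405465) = 0.3041.

0.3041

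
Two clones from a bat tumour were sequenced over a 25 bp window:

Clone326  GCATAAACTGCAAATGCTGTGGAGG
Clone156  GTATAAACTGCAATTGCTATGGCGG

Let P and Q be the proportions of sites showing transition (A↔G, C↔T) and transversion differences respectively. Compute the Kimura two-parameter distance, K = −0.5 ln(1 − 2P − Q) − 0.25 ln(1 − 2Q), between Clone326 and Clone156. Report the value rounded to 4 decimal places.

0.1808

The sequences differ at positions 2 (C/T, transition), 14 (A/T, transversion), 19 (G/A, transition), 23 (A/C, transversion).
Of the 4 differences, 2 transitions and 2 transversions over 25 sites: P = 2/25 = 0.080000, Q = 2/25 = 0.080000.
d = −0.5·ln(0.760000) − 0.25·ln(0.840000) = −0.5·(-0.274437) − 0.25·(-0.174353) = 0.1808.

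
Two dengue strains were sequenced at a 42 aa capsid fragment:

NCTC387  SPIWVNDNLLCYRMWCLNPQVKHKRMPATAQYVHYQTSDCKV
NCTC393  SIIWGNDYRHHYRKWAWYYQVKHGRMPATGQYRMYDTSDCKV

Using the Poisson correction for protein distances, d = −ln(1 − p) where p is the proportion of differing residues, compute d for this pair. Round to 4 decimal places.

The sequences differ at positions 2 (P/I), 5 (V/G), 8 (N/Y), 9 (L/R), 10 (L/H), 11 (C/H), 14 (M/K), 16 (C/A), 17 (L/W), 18 (N/Y), 19 (P/Y), 24 (K/G), 30 (A/G), 33 (V/R), 34 (H/M), 36 (Q/D).
p = 16/42 = 0.380952.
d = −ln(1 − 0.380952) = −ln(0.619048) = 0.4796.

0.4796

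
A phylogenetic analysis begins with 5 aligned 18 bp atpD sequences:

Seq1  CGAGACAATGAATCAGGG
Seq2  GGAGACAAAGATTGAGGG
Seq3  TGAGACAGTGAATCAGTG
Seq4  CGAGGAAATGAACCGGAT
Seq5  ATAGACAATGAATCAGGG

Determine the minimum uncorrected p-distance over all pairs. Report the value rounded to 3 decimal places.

Pairwise Hamming distances:
  Seq1 vs Seq2: 4
  Seq1 vs Seq3: 3
  Seq1 vs Seq4: 6
  Seq1 vs Seq5: 2
  Seq2 vs Seq3: 6
  Seq2 vs Seq4: 10
  Seq2 vs Seq5: 5
  Seq3 vs Seq4: 8
  Seq3 vs Seq5: 4
  Seq4 vs Seq5: 8
The smallest is 2 mismatches, between Seq1 and Seq5; p = 2/18 = 0.111.

0.111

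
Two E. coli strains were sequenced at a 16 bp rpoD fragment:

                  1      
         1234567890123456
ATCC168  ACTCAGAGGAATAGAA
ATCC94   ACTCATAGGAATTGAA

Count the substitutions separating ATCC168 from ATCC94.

Mismatches occur at site 6 (G/T), site 13 (A/T).
That gives 2 mismatches out of 16 aligned sites, so the Hamming distance is 2.

2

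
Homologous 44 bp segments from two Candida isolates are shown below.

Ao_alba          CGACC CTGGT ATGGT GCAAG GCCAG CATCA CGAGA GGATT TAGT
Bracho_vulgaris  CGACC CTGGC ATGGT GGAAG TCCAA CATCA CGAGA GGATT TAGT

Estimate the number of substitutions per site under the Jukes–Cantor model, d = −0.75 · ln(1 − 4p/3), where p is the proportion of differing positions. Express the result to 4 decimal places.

Mismatches occur at site 10 (T/C), site 17 (C/G), site 21 (G/T), site 25 (G/A).
p = 4/44 = 0.090909.
d = −0.75 · ln(1 − (4/3)·0.090909) = −0.75 · ln(0.878788) = −0.75 · (-0.129212) = 0.0969.

0.0969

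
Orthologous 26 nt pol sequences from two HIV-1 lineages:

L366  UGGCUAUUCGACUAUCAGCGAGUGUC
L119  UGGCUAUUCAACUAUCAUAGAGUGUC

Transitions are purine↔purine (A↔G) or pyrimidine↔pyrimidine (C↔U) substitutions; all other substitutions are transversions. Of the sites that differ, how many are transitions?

The sequences differ at positions 10 (G/A, transition), 18 (G/U, transversion), 19 (C/A, transversion).
Of the 3 differences, 1 transition and 2 transversions, so the answer is 1.

1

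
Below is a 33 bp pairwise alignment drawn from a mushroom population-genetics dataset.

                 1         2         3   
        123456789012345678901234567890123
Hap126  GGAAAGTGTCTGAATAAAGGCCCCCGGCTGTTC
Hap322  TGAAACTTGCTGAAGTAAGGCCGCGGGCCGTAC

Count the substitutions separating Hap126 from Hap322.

10

Differing sites — 1:G/T; 6:G/C; 8:G/T; 9:T/G; 15:T/G; 16:A/T; 23:C/G; 25:C/G; 29:T/C; 32:T/A.
That gives 10 mismatches out of 33 aligned sites, so the Hamming distance is 10.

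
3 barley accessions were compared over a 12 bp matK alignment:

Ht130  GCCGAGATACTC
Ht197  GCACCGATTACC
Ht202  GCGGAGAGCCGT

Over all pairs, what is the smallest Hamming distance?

Pairwise Hamming distances:
  Ht130 vs Ht197: 6
  Ht130 vs Ht202: 5
  Ht197 vs Ht202: 8
The smallest is 5, between Ht130 and Ht202.

5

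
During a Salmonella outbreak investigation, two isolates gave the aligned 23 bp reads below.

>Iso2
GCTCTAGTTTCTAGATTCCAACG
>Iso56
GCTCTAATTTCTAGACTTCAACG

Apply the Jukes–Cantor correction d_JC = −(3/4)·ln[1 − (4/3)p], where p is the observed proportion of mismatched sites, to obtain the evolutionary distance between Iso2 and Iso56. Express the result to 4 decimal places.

0.1433

Differing sites — 7:G/A; 16:T/C; 18:C/T.
p = 3/23 = 0.130435.
d = −0.75 · ln(1 − (4/3)·0.130435) = −0.75 · ln(0.826087) = −0.75 · (-0.191055) = 0.1433.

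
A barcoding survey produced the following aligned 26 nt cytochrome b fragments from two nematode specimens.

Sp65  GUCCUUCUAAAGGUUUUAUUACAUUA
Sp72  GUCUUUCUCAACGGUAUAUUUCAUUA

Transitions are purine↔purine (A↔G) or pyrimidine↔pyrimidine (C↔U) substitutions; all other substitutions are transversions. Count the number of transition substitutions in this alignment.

Mismatches occur at site 4 (C→U, transition), site 9 (A→C, transversion), site 12 (G→C, transversion), site 14 (U→G, transversion), site 16 (U→A, transversion), site 21 (A→U, transversion).
Of the 6 differences, 1 transition and 5 transversions, so the answer is 1.

1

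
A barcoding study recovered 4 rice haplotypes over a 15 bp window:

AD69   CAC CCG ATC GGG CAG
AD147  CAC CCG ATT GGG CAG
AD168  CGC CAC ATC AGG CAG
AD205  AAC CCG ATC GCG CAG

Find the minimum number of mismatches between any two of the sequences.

Pairwise Hamming distances:
  AD69 vs AD147: 1
  AD69 vs AD168: 4
  AD69 vs AD205: 2
  AD147 vs AD168: 5
  AD147 vs AD205: 3
  AD168 vs AD205: 6
The smallest is 1, between AD69 and AD147.

1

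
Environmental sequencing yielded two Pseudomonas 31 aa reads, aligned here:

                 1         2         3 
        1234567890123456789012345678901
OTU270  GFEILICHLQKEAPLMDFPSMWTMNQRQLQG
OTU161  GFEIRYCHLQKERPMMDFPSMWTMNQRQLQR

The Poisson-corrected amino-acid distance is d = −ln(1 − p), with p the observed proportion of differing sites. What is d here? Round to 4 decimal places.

Mismatches occur at site 5 (L↔R), site 6 (I↔Y), site 13 (A↔R), site 15 (L↔M), site 31 (G↔R).
p = 5/31 = 0.161290.
d = −ln(1 − 0.161290) = −ln(0.838710) = 0.1759.

0.1759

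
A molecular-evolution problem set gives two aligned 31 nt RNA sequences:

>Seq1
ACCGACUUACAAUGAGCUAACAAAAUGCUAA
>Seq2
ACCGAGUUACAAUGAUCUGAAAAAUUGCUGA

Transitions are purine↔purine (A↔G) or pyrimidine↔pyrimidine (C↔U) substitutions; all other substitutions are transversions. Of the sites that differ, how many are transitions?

2

Differing sites — 6:C/G (Tv); 16:G/U (Tv); 19:A/G (Ti); 21:C/A (Tv); 25:A/U (Tv); 30:A/G (Ti).
Of the 6 differences, 2 transitions and 4 transversions, so the answer is 2.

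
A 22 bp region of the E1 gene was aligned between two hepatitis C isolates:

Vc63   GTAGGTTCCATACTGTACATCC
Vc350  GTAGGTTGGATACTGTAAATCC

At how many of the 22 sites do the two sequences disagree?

3

Differing sites — 8:C/G; 9:C/G; 18:C/A.
That gives 3 mismatches out of 22 aligned sites, so the Hamming distance is 3.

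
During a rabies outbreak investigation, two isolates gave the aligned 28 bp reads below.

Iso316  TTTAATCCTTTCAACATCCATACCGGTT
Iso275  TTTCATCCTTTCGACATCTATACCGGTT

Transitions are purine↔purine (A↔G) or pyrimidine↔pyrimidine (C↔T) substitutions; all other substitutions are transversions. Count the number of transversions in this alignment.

Differing sites — 4:A/C (Tv); 13:A/G (Ti); 19:C/T (Ti).
Of the 3 differences, 2 transitions and 1 transversion, so the answer is 1.

1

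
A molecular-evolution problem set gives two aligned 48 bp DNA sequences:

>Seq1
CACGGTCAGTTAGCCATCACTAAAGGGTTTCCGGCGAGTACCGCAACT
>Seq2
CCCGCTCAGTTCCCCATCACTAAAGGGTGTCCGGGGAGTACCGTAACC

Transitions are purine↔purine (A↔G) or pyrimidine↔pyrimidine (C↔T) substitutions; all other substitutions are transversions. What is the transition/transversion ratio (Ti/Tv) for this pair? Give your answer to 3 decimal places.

0.333

The sequences differ at positions 2 (A/C, transversion), 5 (G/C, transversion), 12 (A/C, transversion), 13 (G/C, transversion), 29 (T/G, transversion), 35 (C/G, transversion), 44 (C/T, transition), 48 (T/C, transition).
Of the 8 differences, 2 transitions and 6 transversions, so Ti/Tv = 2/6 = 0.333.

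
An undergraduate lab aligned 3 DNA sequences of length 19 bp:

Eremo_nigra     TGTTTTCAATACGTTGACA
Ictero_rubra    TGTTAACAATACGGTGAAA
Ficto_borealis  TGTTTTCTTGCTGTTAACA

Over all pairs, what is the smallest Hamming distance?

Pairwise Hamming distances:
  Eremo_nigra vs Ictero_rubra: 4
  Eremo_nigra vs Ficto_borealis: 6
  Ictero_rubra vs Ficto_borealis: 10
The smallest is 4, between Eremo_nigra and Ictero_rubra.

4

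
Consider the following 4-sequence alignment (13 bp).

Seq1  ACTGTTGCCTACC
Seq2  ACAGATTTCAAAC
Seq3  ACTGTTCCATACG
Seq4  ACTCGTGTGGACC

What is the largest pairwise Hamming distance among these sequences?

Pairwise Hamming distances:
  Seq1 vs Seq2: 6
  Seq1 vs Seq3: 3
  Seq1 vs Seq4: 5
  Seq2 vs Seq3: 8
  Seq2 vs Seq4: 7
  Seq3 vs Seq4: 7
The largest is 8, between Seq2 and Seq3.

8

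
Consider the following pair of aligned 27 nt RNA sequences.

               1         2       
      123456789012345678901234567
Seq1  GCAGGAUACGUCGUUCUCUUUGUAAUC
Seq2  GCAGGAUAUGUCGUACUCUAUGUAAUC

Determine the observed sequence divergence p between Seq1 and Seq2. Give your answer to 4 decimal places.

0.1111

The sequences differ at positions 9 (C/U), 15 (U/A), 20 (U/A).
There are 3 differences over 27 sites, so p = 3/27 = 0.1111.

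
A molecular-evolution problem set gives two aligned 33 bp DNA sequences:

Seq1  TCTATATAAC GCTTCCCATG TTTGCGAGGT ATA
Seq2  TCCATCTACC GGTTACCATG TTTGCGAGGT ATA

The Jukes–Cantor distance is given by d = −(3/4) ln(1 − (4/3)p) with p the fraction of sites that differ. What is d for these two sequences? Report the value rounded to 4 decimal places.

The sequences differ at positions 3 (T/C), 6 (A/C), 9 (A/C), 12 (C/G), 15 (C/A).
p = 5/33 = 0.151515.
d = −0.75 · ln(1 − (4/3)·0.151515) = −0.75 · ln(0.797980) = −0.75 · (-0.225672) = 0.1693.

0.1693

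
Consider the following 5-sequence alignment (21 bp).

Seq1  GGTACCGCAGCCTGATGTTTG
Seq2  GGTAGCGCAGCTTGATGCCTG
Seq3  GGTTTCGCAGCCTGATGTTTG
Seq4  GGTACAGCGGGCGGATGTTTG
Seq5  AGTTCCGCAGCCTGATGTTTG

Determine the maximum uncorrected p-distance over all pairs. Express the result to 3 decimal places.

Pairwise Hamming distances:
  Seq1 vs Seq2: 4
  Seq1 vs Seq3: 2
  Seq1 vs Seq4: 4
  Seq1 vs Seq5: 2
  Seq2 vs Seq3: 5
  Seq2 vs Seq4: 8
  Seq2 vs Seq5: 6
  Seq3 vs Seq4: 6
  Seq3 vs Seq5: 2
  Seq4 vs Seq5: 6
The largest is 8 mismatches, between Seq2 and Seq4; p = 8/21 = 0.381.

0.381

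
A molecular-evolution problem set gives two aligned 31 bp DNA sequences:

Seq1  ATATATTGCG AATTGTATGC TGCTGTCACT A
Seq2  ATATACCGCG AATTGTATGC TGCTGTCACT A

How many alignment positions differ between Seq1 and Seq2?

Mismatches occur at site 6 (T↔C), site 7 (T↔C).
That gives 2 mismatches out of 31 aligned sites, so the Hamming distance is 2.

2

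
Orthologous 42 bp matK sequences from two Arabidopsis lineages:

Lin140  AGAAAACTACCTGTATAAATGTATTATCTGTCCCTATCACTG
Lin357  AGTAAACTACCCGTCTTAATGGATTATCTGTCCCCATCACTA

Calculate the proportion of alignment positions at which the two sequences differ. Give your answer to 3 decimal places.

The sequences differ at positions 3 (A/T), 12 (T/C), 15 (A/C), 17 (A/T), 22 (T/G), 35 (T/C), 42 (G/A).
There are 7 differences over 42 sites, so p = 7/42 = 0.167.

0.167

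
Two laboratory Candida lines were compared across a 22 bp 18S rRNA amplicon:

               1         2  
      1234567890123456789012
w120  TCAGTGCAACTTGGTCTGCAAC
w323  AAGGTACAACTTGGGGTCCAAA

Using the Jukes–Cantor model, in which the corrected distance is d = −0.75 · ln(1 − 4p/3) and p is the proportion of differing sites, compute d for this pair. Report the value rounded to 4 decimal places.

Differing sites — 1:T/A; 2:C/A; 3:A/G; 6:G/A; 15:T/G; 16:C/G; 18:G/C; 22:C/A.
p = 8/22 = 0.363636.
d = −0.75 · ln(1 − (4/3)·0.363636) = −0.75 · ln(0.515152) = −0.75 · (-0.663293) = 0.4975.

0.4975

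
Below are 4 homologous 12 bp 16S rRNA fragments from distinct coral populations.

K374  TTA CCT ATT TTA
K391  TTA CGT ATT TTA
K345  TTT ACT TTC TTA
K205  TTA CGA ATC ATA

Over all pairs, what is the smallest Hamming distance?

Pairwise Hamming distances:
  K374 vs K391: 1
  K374 vs K345: 4
  K374 vs K205: 4
  K391 vs K345: 5
  K391 vs K205: 3
  K345 vs K205: 6
The smallest is 1, between K374 and K391.

1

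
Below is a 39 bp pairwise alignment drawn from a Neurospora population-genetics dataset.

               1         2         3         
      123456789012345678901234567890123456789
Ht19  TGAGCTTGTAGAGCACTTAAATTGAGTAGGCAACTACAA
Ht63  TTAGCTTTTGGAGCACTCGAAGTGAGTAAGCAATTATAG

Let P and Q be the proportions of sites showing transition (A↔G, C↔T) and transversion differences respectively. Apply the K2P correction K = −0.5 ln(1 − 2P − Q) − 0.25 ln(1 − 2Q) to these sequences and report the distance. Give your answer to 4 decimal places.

0.3280

Differing sites — 2:G/T (Tv); 8:G/T (Tv); 10:A/G (Ti); 18:T/C (Ti); 19:A/G (Ti); 22:T/G (Tv); 29:G/A (Ti); 34:C/T (Ti); 37:C/T (Ti); 39:A/G (Ti).
Of the 10 differences, 7 transitions and 3 transversions over 39 sites: P = 7/39 = 0.179487, Q = 3/39 = 0.076923.
d = −0.5·ln(0.564103) − 0.25·ln(0.846154) = −0.5·(-0.572518) − 0.25·(-0.167054) = 0.3280.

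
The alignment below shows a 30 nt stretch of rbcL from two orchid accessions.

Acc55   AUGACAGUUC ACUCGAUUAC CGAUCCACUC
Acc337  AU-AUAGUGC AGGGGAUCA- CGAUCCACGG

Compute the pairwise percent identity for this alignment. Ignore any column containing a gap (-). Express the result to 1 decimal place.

Excluding the 2 gap columns leaves 28 comparable sites.
Differing sites — 5:C/U; 9:U/G; 12:C/G; 13:U/G; 14:C/G; 18:U/C; 29:U/G; 30:C/G.
20 of the 28 comparable sites match, so the percent identity is 20/28 × 100 = 71.4%.

71.4%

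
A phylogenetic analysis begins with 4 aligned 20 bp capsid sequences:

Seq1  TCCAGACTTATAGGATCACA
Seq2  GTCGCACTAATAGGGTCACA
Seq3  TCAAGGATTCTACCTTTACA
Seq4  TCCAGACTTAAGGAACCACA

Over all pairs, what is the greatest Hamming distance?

13

Pairwise Hamming distances:
  Seq1 vs Seq2: 6
  Seq1 vs Seq3: 8
  Seq1 vs Seq4: 4
  Seq2 vs Seq3: 13
  Seq2 vs Seq4: 10
  Seq3 vs Seq4: 11
The largest is 13, between Seq2 and Seq3.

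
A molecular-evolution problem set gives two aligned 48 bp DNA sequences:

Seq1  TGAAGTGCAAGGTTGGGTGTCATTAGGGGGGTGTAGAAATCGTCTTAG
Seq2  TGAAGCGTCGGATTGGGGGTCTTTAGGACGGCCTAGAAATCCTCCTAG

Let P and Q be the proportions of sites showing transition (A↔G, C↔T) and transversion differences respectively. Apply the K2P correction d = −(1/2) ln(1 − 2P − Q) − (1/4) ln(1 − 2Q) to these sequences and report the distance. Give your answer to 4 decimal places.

0.3414

The sequences differ at positions 6 (T/C, transition), 8 (C/T, transition), 9 (A/C, transversion), 10 (A/G, transition), 12 (G/A, transition), 18 (T/G, transversion), 22 (A/T, transversion), 28 (G/A, transition), 29 (G/C, transversion), 32 (T/C, transition), 33 (G/C, transversion), 42 (G/C, transversion), 45 (T/C, transition).
Of the 13 differences, 7 transitions and 6 transversions over 48 sites: P = 7/48 = 0.145833, Q = 6/48 = 0.125000.
d = −0.5·ln(0.583334) − 0.25·ln(0.750000) = −0.5·(-0.538995) − 0.25·(-0.287682) = 0.3414.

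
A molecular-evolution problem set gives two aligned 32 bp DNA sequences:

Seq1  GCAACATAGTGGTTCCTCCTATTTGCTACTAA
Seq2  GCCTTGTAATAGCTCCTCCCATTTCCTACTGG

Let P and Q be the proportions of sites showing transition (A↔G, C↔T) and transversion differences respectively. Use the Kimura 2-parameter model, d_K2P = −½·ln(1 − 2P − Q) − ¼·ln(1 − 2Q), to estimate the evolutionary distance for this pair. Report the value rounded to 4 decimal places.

0.5023

Mismatches occur at site 3 (A↔C, transversion), site 4 (A↔T, transversion), site 5 (C↔T, transition), site 6 (A↔G, transition), site 9 (G↔A, transition), site 11 (G↔A, transition), site 13 (T↔C, transition), site 20 (T↔C, transition), site 25 (G↔C, transversion), site 31 (A↔G, transition), site 32 (A↔G, transition).
Of the 11 differences, 8 transitions and 3 transversions over 32 sites: P = 8/32 = 0.250000, Q = 3/32 = 0.093750.
d = −0.5·ln(0.406250) − 0.25·ln(0.812500) = −0.5·(-0.900787) − 0.25·(-0.207639) = 0.5023.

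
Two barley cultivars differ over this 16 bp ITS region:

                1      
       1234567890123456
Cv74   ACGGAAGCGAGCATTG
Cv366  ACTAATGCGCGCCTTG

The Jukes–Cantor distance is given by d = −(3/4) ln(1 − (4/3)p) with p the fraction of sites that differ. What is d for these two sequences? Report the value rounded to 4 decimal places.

Mismatches occur at site 3 (G/T), site 4 (G/A), site 6 (A/T), site 10 (A/C), site 13 (A/C).
p = 5/16 = 0.312500.
d = −0.75 · ln(1 − (4/3)·0.312500) = −0.75 · ln(0.583333) = −0.75 · (-0.538997) = 0.4042.

0.4042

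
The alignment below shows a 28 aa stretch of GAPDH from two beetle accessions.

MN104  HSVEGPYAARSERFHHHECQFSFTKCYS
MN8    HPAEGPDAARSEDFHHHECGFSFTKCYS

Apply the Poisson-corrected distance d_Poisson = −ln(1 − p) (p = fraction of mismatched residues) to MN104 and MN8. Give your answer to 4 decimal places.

0.1967

The sequences differ at positions 2 (S/P), 3 (V/A), 7 (Y/D), 13 (R/D), 20 (Q/G).
p = 5/28 = 0.178571.
d = −ln(1 − 0.178571) = −ln(0.821429) = 0.1967.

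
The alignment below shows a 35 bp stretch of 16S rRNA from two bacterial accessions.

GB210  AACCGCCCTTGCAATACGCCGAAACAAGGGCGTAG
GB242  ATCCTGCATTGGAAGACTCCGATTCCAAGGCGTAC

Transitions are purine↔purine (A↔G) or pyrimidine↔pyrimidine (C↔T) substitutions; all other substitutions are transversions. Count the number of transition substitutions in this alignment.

Differing sites — 2:A/T (Tv); 5:G/T (Tv); 6:C/G (Tv); 8:C/A (Tv); 12:C/G (Tv); 15:T/G (Tv); 18:G/T (Tv); 23:A/T (Tv); 24:A/T (Tv); 26:A/C (Tv); 28:G/A (Ti); 35:G/C (Tv).
Of the 12 differences, 1 transition and 11 transversions, so the answer is 1.

1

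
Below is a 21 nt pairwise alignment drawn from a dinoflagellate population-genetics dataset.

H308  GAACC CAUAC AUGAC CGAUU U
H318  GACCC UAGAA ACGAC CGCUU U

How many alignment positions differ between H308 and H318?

6

Differing sites — 3:A/C; 6:C/U; 8:U/G; 10:C/A; 12:U/C; 18:A/C.
That gives 6 mismatches out of 21 aligned sites, so the Hamming distance is 6.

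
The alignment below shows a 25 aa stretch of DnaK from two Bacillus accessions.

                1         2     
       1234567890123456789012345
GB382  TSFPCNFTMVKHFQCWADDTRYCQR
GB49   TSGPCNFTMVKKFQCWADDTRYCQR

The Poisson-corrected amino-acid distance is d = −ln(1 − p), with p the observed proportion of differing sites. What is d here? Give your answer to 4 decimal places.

0.0834

The sequences differ at positions 3 (F/G), 12 (H/K).
p = 2/25 = 0.080000.
d = −ln(1 − 0.080000) = −ln(0.920000) = 0.0834.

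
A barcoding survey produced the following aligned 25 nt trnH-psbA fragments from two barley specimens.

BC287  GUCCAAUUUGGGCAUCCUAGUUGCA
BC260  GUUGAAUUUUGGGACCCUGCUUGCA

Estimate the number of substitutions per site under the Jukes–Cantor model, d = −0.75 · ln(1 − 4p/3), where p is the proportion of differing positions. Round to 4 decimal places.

The sequences differ at positions 3 (C/U), 4 (C/G), 10 (G/U), 13 (C/G), 15 (U/C), 19 (A/G), 20 (G/C).
p = 7/25 = 0.280000.
d = −0.75 · ln(1 − (4/3)·0.280000) = −0.75 · ln(0.626667) = −0.75 · (-0.467340) = 0.3505.

0.3505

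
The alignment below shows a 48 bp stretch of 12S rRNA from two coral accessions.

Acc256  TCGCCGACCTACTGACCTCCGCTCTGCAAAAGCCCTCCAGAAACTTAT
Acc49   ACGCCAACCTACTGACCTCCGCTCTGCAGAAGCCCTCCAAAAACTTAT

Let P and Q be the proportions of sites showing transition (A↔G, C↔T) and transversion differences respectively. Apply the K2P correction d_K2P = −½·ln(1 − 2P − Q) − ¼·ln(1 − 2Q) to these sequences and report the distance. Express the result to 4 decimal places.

Mismatches occur at site 1 (T→A, transversion), site 6 (G→A, transition), site 29 (A→G, transition), site 40 (G→A, transition).
Of the 4 differences, 3 transitions and 1 transversion over 48 sites: P = 3/48 = 0.062500, Q = 1/48 = 0.020833.
d = −0.5·ln(0.854167) − 0.25·ln(0.958334) = −0.5·(-0.157629) − 0.25·(-0.042559) = 0.0895.

0.0895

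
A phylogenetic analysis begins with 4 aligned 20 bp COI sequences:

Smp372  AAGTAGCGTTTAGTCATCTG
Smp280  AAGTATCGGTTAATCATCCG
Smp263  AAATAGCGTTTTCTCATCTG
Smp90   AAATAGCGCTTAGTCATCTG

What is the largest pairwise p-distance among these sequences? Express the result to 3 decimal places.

0.300

Pairwise Hamming distances:
  Smp372 vs Smp280: 4
  Smp372 vs Smp263: 3
  Smp372 vs Smp90: 2
  Smp280 vs Smp263: 6
  Smp280 vs Smp90: 5
  Smp263 vs Smp90: 3
The largest is 6 mismatches, between Smp280 and Smp263; p = 6/20 = 0.300.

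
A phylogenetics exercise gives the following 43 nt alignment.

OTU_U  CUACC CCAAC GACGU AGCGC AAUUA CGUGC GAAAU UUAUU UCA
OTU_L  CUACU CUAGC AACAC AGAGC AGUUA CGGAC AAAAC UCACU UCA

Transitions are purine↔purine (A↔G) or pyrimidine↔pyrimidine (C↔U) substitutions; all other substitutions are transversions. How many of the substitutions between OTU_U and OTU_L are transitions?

Mismatches occur at site 5 (C/U, transition), site 7 (C/U, transition), site 9 (A/G, transition), site 11 (G/A, transition), site 14 (G/A, transition), site 15 (U/C, transition), site 18 (C/A, transversion), site 22 (A/G, transition), site 28 (U/G, transversion), site 29 (G/A, transition), site 31 (G/A, transition), site 35 (U/C, transition), site 37 (U/C, transition), site 39 (U/C, transition).
Of the 14 differences, 12 transitions and 2 transversions, so the answer is 12.

12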